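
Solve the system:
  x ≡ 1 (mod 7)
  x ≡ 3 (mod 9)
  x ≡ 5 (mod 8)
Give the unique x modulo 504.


Moduli 7, 9, 8 are pairwise coprime; by CRT there is a unique solution modulo M = 7 · 9 · 8 = 504.
Solve pairwise, accumulating the modulus:
  Start with x ≡ 1 (mod 7).
  Combine with x ≡ 3 (mod 9): since gcd(7, 9) = 1, we get a unique residue mod 63.
    Write x = 1 + 7·t and substitute into x ≡ 3 (mod 9): 7·t ≡ 3 − 1 = 2 (mod 9).
    The inverse of 7 mod 9 is 4 (since 7·4 = 28 = 3·9 + 1), so t ≡ 4·2 = 8 ≡ 8 (mod 9).
    Then x = 1 + 7·8 = 57, valid modulo lcm(7, 9) = 63: x ≡ 57 (mod 63).
  Combine with x ≡ 5 (mod 8): since gcd(63, 8) = 1, we get a unique residue mod 504.
    Write x = 57 + 63·t and substitute into x ≡ 5 (mod 8): 63·t ≡ 5 − 57 = -52 (mod 8).
    Reduce coefficients mod 8: 7·t ≡ 4 (mod 8).
    The inverse of 7 mod 8 is 7 (since 7·7 = 49 = 6·8 + 1), so t ≡ 7·4 = 28 ≡ 4 (mod 8).
    Then x = 57 + 63·4 = 309, valid modulo lcm(63, 8) = 504: x ≡ 309 (mod 504).
Verify: 309 mod 7 = 1 ✓, 309 mod 9 = 3 ✓, 309 mod 8 = 5 ✓.

x ≡ 309 (mod 504).


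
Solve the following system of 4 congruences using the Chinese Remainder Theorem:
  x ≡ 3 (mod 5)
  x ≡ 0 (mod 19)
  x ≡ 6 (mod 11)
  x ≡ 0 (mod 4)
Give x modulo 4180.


Product of moduli M = 5 · 19 · 11 · 4 = 4180.
Merge one congruence at a time:
  Start: x ≡ 3 (mod 5).
  Combine with x ≡ 0 (mod 19); new modulus lcm = 95.
    Write x = 3 + 5·t and substitute into x ≡ 0 (mod 19): 5·t ≡ 0 − 3 = -3 (mod 19).
    Reduce coefficients mod 19: 5·t ≡ 16 (mod 19).
    The inverse of 5 mod 19 is 4 (since 5·4 = 20 = 1·19 + 1), so t ≡ 4·16 = 64 ≡ 7 (mod 19).
    Then x = 3 + 5·7 = 38, valid modulo lcm(5, 19) = 95: x ≡ 38 (mod 95).
  Combine with x ≡ 6 (mod 11); new modulus lcm = 1045.
    Write x = 38 + 95·t and substitute into x ≡ 6 (mod 11): 95·t ≡ 6 − 38 = -32 (mod 11).
    Reduce coefficients mod 11: 7·t ≡ 1 (mod 11).
    The inverse of 7 mod 11 is 8 (since 7·8 = 56 = 5·11 + 1), so t ≡ 8·1 = 8 ≡ 8 (mod 11).
    Then x = 38 + 95·8 = 798, valid modulo lcm(95, 11) = 1045: x ≡ 798 (mod 1045).
  Combine with x ≡ 0 (mod 4); new modulus lcm = 4180.
    Write x = 798 + 1045·t and substitute into x ≡ 0 (mod 4): 1045·t ≡ 0 − 798 = -798 (mod 4).
    Reduce coefficients mod 4: 1·t ≡ 2 (mod 4).
    So t ≡ 2 (mod 4).
    Then x = 798 + 1045·2 = 2888, valid modulo lcm(1045, 4) = 4180: x ≡ 2888 (mod 4180).
Verify against each original: 2888 mod 5 = 3, 2888 mod 19 = 0, 2888 mod 11 = 6, 2888 mod 4 = 0.

x ≡ 2888 (mod 4180).


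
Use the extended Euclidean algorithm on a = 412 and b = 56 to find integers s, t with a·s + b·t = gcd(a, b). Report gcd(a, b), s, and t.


Euclidean algorithm on (412, 56) — divide until remainder is 0:
  412 = 7 · 56 + 20
  56 = 2 · 20 + 16
  20 = 1 · 16 + 4
  16 = 4 · 4 + 0
gcd(412, 56) = 4.
Track Bezout coefficients alongside the remainders: start with r₀ = 412 = a·1 + b·0 (s = 1, t = 0) and r₁ = 56 = a·0 + b·1 (s = 0, t = 1); each new remainder r_{k+1} = r_{k-1} − q_k·r_k inherits s_{k+1} = s_{k-1} − q_k·s_k, t_{k+1} = t_{k-1} − q_k·t_k, so r_k = a·s_k + b·t_k at every step:
  q = 7: r = 20, s = 1 − 7·0 = 1, t = 0 − 7·1 = -7  (check: 412·1 + 56·(-7) = 20)
  q = 2: r = 16, s = 0 − 2·1 = -2, t = 1 − 2·(-7) = 15  (check: 412·(-2) + 56·15 = 16)
  q = 1: r = 4, s = 1 − 1·(-2) = 3, t = -7 − 1·15 = -22  (check: 412·3 + 56·(-22) = 4)
The row with r = 4 (the gcd) gives the Bezout coefficients s = 3, t = -22.
Result: 412 · (3) + 56 · (-22) = 4.

gcd(412, 56) = 4; s = 3, t = -22 (check: 412·3 + 56·(-22) = 4).


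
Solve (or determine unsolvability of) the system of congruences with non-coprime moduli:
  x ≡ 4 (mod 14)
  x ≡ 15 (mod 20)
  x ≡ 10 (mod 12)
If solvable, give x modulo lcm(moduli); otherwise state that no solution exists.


Moduli 14, 20, 12 are not pairwise coprime, so CRT works modulo lcm(m_i) when all pairwise compatibility conditions hold.
Pairwise compatibility: gcd(m_i, m_j) must divide a_i - a_j for every pair.
Merge one congruence at a time:
  Start: x ≡ 4 (mod 14).
  Combine with x ≡ 15 (mod 20): gcd(14, 20) = 2, and 15 - 4 = 11 is NOT divisible by 2.
    ⇒ system is inconsistent (no integer solution).

No solution (the system is inconsistent).


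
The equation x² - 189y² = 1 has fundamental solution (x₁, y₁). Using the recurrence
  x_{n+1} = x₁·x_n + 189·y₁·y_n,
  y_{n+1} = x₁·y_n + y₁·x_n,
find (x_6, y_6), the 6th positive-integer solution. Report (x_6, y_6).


Step 1: Find the fundamental solution (x₁, y₁) of x² - 189y² = 1.
  Expand √189 as a continued fraction. a₀ = ⌊√189⌋ = 13; iterate m_{k+1} = d_k·a_k − m_k, d_{k+1} = (189 − m_{k+1}²)/d_k, a_{k+1} = ⌊(a₀ + m_{k+1})/d_{k+1}⌋ (starting m₀ = 0, d₀ = 1), with convergents p_k = a_k·p_{k-1} + p_{k-2}, q_k = a_k·q_{k-1} + q_{k-2} (p₋₁ = 1, q₋₁ = 0):
  k = 0: a₀ = 13; p₀/q₀ = 13/1; p₀² − 189·q₀² = 169 − 189 = -20.
  k = 1: m = 13, d = 20, a = ⌊(13 + 13)/20⌋ = 1; p/q = (1·13 + 1)/(1·1 + 0) = 14/1; p² − 189·q² = 196 − 189 = 7.
  k = 2: m = 7, d = 7, a = ⌊(13 + 7)/7⌋ = 2; p/q = (2·14 + 13)/(2·1 + 1) = 41/3; p² − 189·q² = 1681 − 1701 = -20.
  k = 3: m = 7, d = 20, a = ⌊(13 + 7)/20⌋ = 1; p/q = (1·41 + 14)/(1·3 + 1) = 55/4; p² − 189·q² = 3025 − 3024 = 1.
  The first convergent with p² − 189·q² = 1 gives the fundamental solution (x₁, y₁) = (55, 4).
Step 2: Apply the recurrence (x_{n+1}, y_{n+1}) = (x₁x_n + 189y₁y_n, x₁y_n + y₁x_n) repeatedly.
  From (x_1, y_1) = (55, 4): x_2 = 55·55 + 189·4·4 = 6049; y_2 = 55·4 + 4·55 = 440.
  From (x_2, y_2) = (6049, 440): x_3 = 55·6049 + 189·4·440 = 665335; y_3 = 55·440 + 4·6049 = 48396.
  From (x_3, y_3) = (665335, 48396): x_4 = 55·665335 + 189·4·48396 = 73180801; y_4 = 55·48396 + 4·665335 = 5323120.
  From (x_4, y_4) = (73180801, 5323120): x_5 = 55·73180801 + 189·4·5323120 = 8049222775; y_5 = 55·5323120 + 4·73180801 = 585494804.
  From (x_5, y_5) = (8049222775, 585494804): x_6 = 55·8049222775 + 189·4·585494804 = 885341324449; y_6 = 55·585494804 + 4·8049222775 = 64399105320.
Step 3: Verify x_6² - 189·y_6² = 783829260777109485153601 - 783829260777109485153600 = 1 (should be 1). ✓

(x_1, y_1) = (55, 4); (x_6, y_6) = (885341324449, 64399105320).


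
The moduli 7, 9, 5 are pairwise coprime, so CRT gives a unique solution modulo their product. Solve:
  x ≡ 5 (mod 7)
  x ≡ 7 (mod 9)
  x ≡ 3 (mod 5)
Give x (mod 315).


Moduli 7, 9, 5 are pairwise coprime; by CRT there is a unique solution modulo M = 7 · 9 · 5 = 315.
Solve pairwise, accumulating the modulus:
  Start with x ≡ 5 (mod 7).
  Combine with x ≡ 7 (mod 9): since gcd(7, 9) = 1, we get a unique residue mod 63.
    Write x = 5 + 7·t and substitute into x ≡ 7 (mod 9): 7·t ≡ 7 − 5 = 2 (mod 9).
    The inverse of 7 mod 9 is 4 (since 7·4 = 28 = 3·9 + 1), so t ≡ 4·2 = 8 ≡ 8 (mod 9).
    Then x = 5 + 7·8 = 61, valid modulo lcm(7, 9) = 63: x ≡ 61 (mod 63).
  Combine with x ≡ 3 (mod 5): since gcd(63, 5) = 1, we get a unique residue mod 315.
    Write x = 61 + 63·t and substitute into x ≡ 3 (mod 5): 63·t ≡ 3 − 61 = -58 (mod 5).
    Reduce coefficients mod 5: 3·t ≡ 2 (mod 5).
    The inverse of 3 mod 5 is 2 (since 3·2 = 6 = 1·5 + 1), so t ≡ 2·2 = 4 ≡ 4 (mod 5).
    Then x = 61 + 63·4 = 313, valid modulo lcm(63, 5) = 315: x ≡ 313 (mod 315).
Verify: 313 mod 7 = 5 ✓, 313 mod 9 = 7 ✓, 313 mod 5 = 3 ✓.

x ≡ 313 (mod 315).


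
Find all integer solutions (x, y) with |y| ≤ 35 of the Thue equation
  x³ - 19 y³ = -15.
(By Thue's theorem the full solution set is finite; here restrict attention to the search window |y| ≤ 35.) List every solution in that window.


The equation is x³ - 19y³ = -15. For fixed y, x³ = 19·y³ − 15, so a solution requires the RHS to be a perfect cube.
Strategy: iterate y from -35 to 35, compute RHS = 19·y³ − 15, and check whether it is a (positive or negative) perfect cube.
Check small values of y:
  y = 0: RHS = -15 is not a perfect cube.
  y = 1: RHS = 4 is not a perfect cube.
  y = -1: RHS = -34 is not a perfect cube.
  y = 2: RHS = 137 is not a perfect cube.
  y = -2: RHS = -167 is not a perfect cube.
  y = 3: RHS = 498 is not a perfect cube.
  y = -3: RHS = -528 is not a perfect cube.
Continuing the search up to |y| = 35 finds no solutions either.
No (x, y) in the scanned range satisfies the equation.

No integer solutions with |y| ≤ 35.


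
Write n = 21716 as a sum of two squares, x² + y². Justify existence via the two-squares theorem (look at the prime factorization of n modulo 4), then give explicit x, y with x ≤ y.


Step 1: Factor n = 21716 = 2^2 · 61 · 89.
Step 2: Check the mod-4 condition on each prime factor: 2 = 2 (special); 61 ≡ 1 (mod 4), exponent 1; 89 ≡ 1 (mod 4), exponent 1.
All primes ≡ 3 (mod 4) appear to even exponent (or don't appear), so by the two-squares theorem n IS expressible as a sum of two squares.
Step 3: Build a representation. Group n = k² · m with k = 2 and m = 61 · 89 = 5429 (a product of primes ≡ 1 (mod 4)); a representation of m scales to one of n via (k·x)² + (k·y)² = k²(x² + y²). Each prime p ≡ 1 (mod 4) is itself a sum of two squares; find a² by testing p − a² for a perfect square:
  61: 61 − 1² = 60, 61 − 2² = 57, 61 − 3² = 52, 61 − 4² = 45, 61 − 5² = 36 = 6² ⇒ 61 = 5² + 6².
  89: 89 − 1² = 88, 89 − 2² = 85, 89 − 3² = 80, 89 − 4² = 73, 89 − 5² = 64 = 8² ⇒ 89 = 5² + 8².
  Combine using the Brahmagupta–Fibonacci identity (a² + b²)(c² + d²) = (ac − bd)² + (ad + bc)² = (ac + bd)² + (ad − bc)²:
  61 · 89 = 5429: from (5² + 6²)(5² + 8²), take (5·5 − 6·8, 5·8 + 6·5) = (25 − 48, 40 + 30) = (-23, 70); dropping signs (only squares matter) gives (23, 70); check 23² + 70² = 529 + 4900 = 5429 ✓.
  Scale by k = 2: (2·23, 2·70) = (46, 140).
Step 4: Order so x ≤ y and verify: 46² + 140² = 2116 + 19600 = 21716 = n. ✓

n = 21716 = 46² + 140² (one valid representation with x ≤ y).


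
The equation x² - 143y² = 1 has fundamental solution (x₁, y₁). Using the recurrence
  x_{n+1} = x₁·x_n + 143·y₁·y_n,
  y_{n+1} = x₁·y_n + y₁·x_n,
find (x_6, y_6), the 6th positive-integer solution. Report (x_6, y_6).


Step 1: Find the fundamental solution (x₁, y₁) of x² - 143y² = 1.
  Expand √143 as a continued fraction. a₀ = ⌊√143⌋ = 11; iterate m_{k+1} = d_k·a_k − m_k, d_{k+1} = (143 − m_{k+1}²)/d_k, a_{k+1} = ⌊(a₀ + m_{k+1})/d_{k+1}⌋ (starting m₀ = 0, d₀ = 1), with convergents p_k = a_k·p_{k-1} + p_{k-2}, q_k = a_k·q_{k-1} + q_{k-2} (p₋₁ = 1, q₋₁ = 0):
  k = 0: a₀ = 11; p₀/q₀ = 11/1; p₀² − 143·q₀² = 121 − 143 = -22.
  k = 1: m = 11, d = 22, a = ⌊(11 + 11)/22⌋ = 1; p/q = (1·11 + 1)/(1·1 + 0) = 12/1; p² − 143·q² = 144 − 143 = 1.
  The first convergent with p² − 143·q² = 1 gives the fundamental solution (x₁, y₁) = (12, 1).
Step 2: Apply the recurrence (x_{n+1}, y_{n+1}) = (x₁x_n + 143y₁y_n, x₁y_n + y₁x_n) repeatedly.
  From (x_1, y_1) = (12, 1): x_2 = 12·12 + 143·1·1 = 287; y_2 = 12·1 + 1·12 = 24.
  From (x_2, y_2) = (287, 24): x_3 = 12·287 + 143·1·24 = 6876; y_3 = 12·24 + 1·287 = 575.
  From (x_3, y_3) = (6876, 575): x_4 = 12·6876 + 143·1·575 = 164737; y_4 = 12·575 + 1·6876 = 13776.
  From (x_4, y_4) = (164737, 13776): x_5 = 12·164737 + 143·1·13776 = 3946812; y_5 = 12·13776 + 1·164737 = 330049.
  From (x_5, y_5) = (3946812, 330049): x_6 = 12·3946812 + 143·1·330049 = 94558751; y_6 = 12·330049 + 1·3946812 = 7907400.
Step 3: Verify x_6² - 143·y_6² = 8941357390680001 - 8941357390680000 = 1 (should be 1). ✓

(x_1, y_1) = (12, 1); (x_6, y_6) = (94558751, 7907400).


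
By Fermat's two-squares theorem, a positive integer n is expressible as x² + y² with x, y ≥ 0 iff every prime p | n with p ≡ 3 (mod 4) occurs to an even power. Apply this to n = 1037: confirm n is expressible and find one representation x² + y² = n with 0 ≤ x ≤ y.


Step 1: Factor n = 1037 = 17 · 61.
Step 2: Check the mod-4 condition on each prime factor: 17 ≡ 1 (mod 4), exponent 1; 61 ≡ 1 (mod 4), exponent 1.
All primes ≡ 3 (mod 4) appear to even exponent (or don't appear), so by the two-squares theorem n IS expressible as a sum of two squares.
Step 3: Build a representation. Here n = 17 · 61 is a product of primes ≡ 1 (mod 4). Each prime p ≡ 1 (mod 4) is itself a sum of two squares; find a² by testing p − a² for a perfect square:
  17: 17 − 1² = 16 = 4² ⇒ 17 = 1² + 4².
  61: 61 − 1² = 60, 61 − 2² = 57, 61 − 3² = 52, 61 − 4² = 45, 61 − 5² = 36 = 6² ⇒ 61 = 5² + 6².
  Combine using the Brahmagupta–Fibonacci identity (a² + b²)(c² + d²) = (ac − bd)² + (ad + bc)² = (ac + bd)² + (ad − bc)²:
  17 · 61 = 1037: from (1² + 4²)(5² + 6²), take (1·5 − 4·6, 1·6 + 4·5) = (5 − 24, 6 + 20) = (-19, 26); dropping signs (only squares matter) gives (19, 26); check 19² + 26² = 361 + 676 = 1037 ✓.
Step 4: Order so x ≤ y and verify: 19² + 26² = 361 + 676 = 1037 = n. ✓

n = 1037 = 19² + 26² (one valid representation with x ≤ y).


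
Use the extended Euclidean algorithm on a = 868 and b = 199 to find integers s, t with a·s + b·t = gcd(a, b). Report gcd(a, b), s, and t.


Euclidean algorithm on (868, 199) — divide until remainder is 0:
  868 = 4 · 199 + 72
  199 = 2 · 72 + 55
  72 = 1 · 55 + 17
  55 = 3 · 17 + 4
  17 = 4 · 4 + 1
  4 = 4 · 1 + 0
gcd(868, 199) = 1.
Track Bezout coefficients alongside the remainders: start with r₀ = 868 = a·1 + b·0 (s = 1, t = 0) and r₁ = 199 = a·0 + b·1 (s = 0, t = 1); each new remainder r_{k+1} = r_{k-1} − q_k·r_k inherits s_{k+1} = s_{k-1} − q_k·s_k, t_{k+1} = t_{k-1} − q_k·t_k, so r_k = a·s_k + b·t_k at every step:
  q = 4: r = 72, s = 1 − 4·0 = 1, t = 0 − 4·1 = -4  (check: 868·1 + 199·(-4) = 72)
  q = 2: r = 55, s = 0 − 2·1 = -2, t = 1 − 2·(-4) = 9  (check: 868·(-2) + 199·9 = 55)
  q = 1: r = 17, s = 1 − 1·(-2) = 3, t = -4 − 1·9 = -13  (check: 868·3 + 199·(-13) = 17)
  q = 3: r = 4, s = -2 − 3·3 = -11, t = 9 − 3·(-13) = 48  (check: 868·(-11) + 199·48 = 4)
  q = 4: r = 1, s = 3 − 4·(-11) = 47, t = -13 − 4·48 = -205  (check: 868·47 + 199·(-205) = 1)
The row with r = 1 (the gcd) gives the Bezout coefficients s = 47, t = -205.
Result: 868 · (47) + 199 · (-205) = 1.

gcd(868, 199) = 1; s = 47, t = -205 (check: 868·47 + 199·(-205) = 1).


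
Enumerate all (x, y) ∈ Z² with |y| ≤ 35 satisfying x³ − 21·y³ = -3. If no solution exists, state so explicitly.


The equation is x³ - 21y³ = -3. For fixed y, x³ = 21·y³ − 3, so a solution requires the RHS to be a perfect cube.
Strategy: iterate y from -35 to 35, compute RHS = 21·y³ − 3, and check whether it is a (positive or negative) perfect cube.
Check small values of y:
  y = 0: RHS = -3 is not a perfect cube.
  y = 1: RHS = 18 is not a perfect cube.
  y = -1: RHS = -24 is not a perfect cube.
  y = 2: RHS = 165 is not a perfect cube.
  y = -2: RHS = -171 is not a perfect cube.
  y = 3: RHS = 564 is not a perfect cube.
  y = -3: RHS = -570 is not a perfect cube.
Continuing the search up to |y| = 35 finds no solutions either.
No (x, y) in the scanned range satisfies the equation.

No integer solutions with |y| ≤ 35.


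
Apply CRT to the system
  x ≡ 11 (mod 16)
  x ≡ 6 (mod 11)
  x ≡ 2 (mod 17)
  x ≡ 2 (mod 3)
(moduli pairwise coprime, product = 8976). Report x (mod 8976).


Product of moduli M = 16 · 11 · 17 · 3 = 8976.
Merge one congruence at a time:
  Start: x ≡ 11 (mod 16).
  Combine with x ≡ 6 (mod 11); new modulus lcm = 176.
    Write x = 11 + 16·t and substitute into x ≡ 6 (mod 11): 16·t ≡ 6 − 11 = -5 (mod 11).
    Reduce coefficients mod 11: 5·t ≡ 6 (mod 11).
    The inverse of 5 mod 11 is 9 (since 5·9 = 45 = 4·11 + 1), so t ≡ 9·6 = 54 ≡ 10 (mod 11).
    Then x = 11 + 16·10 = 171, valid modulo lcm(16, 11) = 176: x ≡ 171 (mod 176).
  Combine with x ≡ 2 (mod 17); new modulus lcm = 2992.
    Write x = 171 + 176·t and substitute into x ≡ 2 (mod 17): 176·t ≡ 2 − 171 = -169 (mod 17).
    Reduce coefficients mod 17: 6·t ≡ 1 (mod 17).
    The inverse of 6 mod 17 is 3 (since 6·3 = 18 = 1·17 + 1), so t ≡ 3·1 = 3 ≡ 3 (mod 17).
    Then x = 171 + 176·3 = 699, valid modulo lcm(176, 17) = 2992: x ≡ 699 (mod 2992).
  Combine with x ≡ 2 (mod 3); new modulus lcm = 8976.
    Write x = 699 + 2992·t and substitute into x ≡ 2 (mod 3): 2992·t ≡ 2 − 699 = -697 (mod 3).
    Reduce coefficients mod 3: 1·t ≡ 2 (mod 3).
    So t ≡ 2 (mod 3).
    Then x = 699 + 2992·2 = 6683, valid modulo lcm(2992, 3) = 8976: x ≡ 6683 (mod 8976).
Verify against each original: 6683 mod 16 = 11, 6683 mod 11 = 6, 6683 mod 17 = 2, 6683 mod 3 = 2.

x ≡ 6683 (mod 8976).


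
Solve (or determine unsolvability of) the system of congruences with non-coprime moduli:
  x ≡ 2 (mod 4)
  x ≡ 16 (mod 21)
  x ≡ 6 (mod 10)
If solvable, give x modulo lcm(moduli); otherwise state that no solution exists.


Moduli 4, 21, 10 are not pairwise coprime, so CRT works modulo lcm(m_i) when all pairwise compatibility conditions hold.
Pairwise compatibility: gcd(m_i, m_j) must divide a_i - a_j for every pair.
Merge one congruence at a time:
  Start: x ≡ 2 (mod 4).
  Combine with x ≡ 16 (mod 21): gcd(4, 21) = 1; 16 - 2 = 14, which IS divisible by 1, so compatible.
    Write x = 2 + 4·t and substitute into x ≡ 16 (mod 21): 4·t ≡ 16 − 2 = 14 (mod 21).
    The inverse of 4 mod 21 is 16 (since 4·16 = 64 = 3·21 + 1), so t ≡ 16·14 = 224 ≡ 14 (mod 21).
    Then x = 2 + 4·14 = 58, valid modulo lcm(4, 21) = 84: x ≡ 58 (mod 84).
  Combine with x ≡ 6 (mod 10): gcd(84, 10) = 2; 6 - 58 = -52, which IS divisible by 2, so compatible.
    Write x = 58 + 84·t and substitute into x ≡ 6 (mod 10): 84·t ≡ 6 − 58 = -52 (mod 10).
    Divide the congruence (and modulus) by g = 2: 42·t ≡ -26 (mod 5).
    Reduce coefficients mod 5: 2·t ≡ 4 (mod 5).
    The inverse of 2 mod 5 is 3 (since 2·3 = 6 = 1·5 + 1), so t ≡ 3·4 = 12 ≡ 2 (mod 5).
    Then x = 58 + 84·2 = 226, valid modulo lcm(84, 10) = 420: x ≡ 226 (mod 420).
Verify: 226 mod 4 = 2, 226 mod 21 = 16, 226 mod 10 = 6.

x ≡ 226 (mod 420).


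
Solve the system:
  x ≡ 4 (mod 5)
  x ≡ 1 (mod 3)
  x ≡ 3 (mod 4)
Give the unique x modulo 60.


Moduli 5, 3, 4 are pairwise coprime; by CRT there is a unique solution modulo M = 5 · 3 · 4 = 60.
Solve pairwise, accumulating the modulus:
  Start with x ≡ 4 (mod 5).
  Combine with x ≡ 1 (mod 3): since gcd(5, 3) = 1, we get a unique residue mod 15.
    Write x = 4 + 5·t and substitute into x ≡ 1 (mod 3): 5·t ≡ 1 − 4 = -3 (mod 3).
    Reduce coefficients mod 3: 2·t ≡ 0 (mod 3).
    The inverse of 2 mod 3 is 2 (since 2·2 = 4 = 1·3 + 1), so t ≡ 2·0 = 0 ≡ 0 (mod 3).
    Then x = 4 + 5·0 = 4, valid modulo lcm(5, 3) = 15: x ≡ 4 (mod 15).
  Combine with x ≡ 3 (mod 4): since gcd(15, 4) = 1, we get a unique residue mod 60.
    Write x = 4 + 15·t and substitute into x ≡ 3 (mod 4): 15·t ≡ 3 − 4 = -1 (mod 4).
    Reduce coefficients mod 4: 3·t ≡ 3 (mod 4).
    The inverse of 3 mod 4 is 3 (since 3·3 = 9 = 2·4 + 1), so t ≡ 3·3 = 9 ≡ 1 (mod 4).
    Then x = 4 + 15·1 = 19, valid modulo lcm(15, 4) = 60: x ≡ 19 (mod 60).
Verify: 19 mod 5 = 4 ✓, 19 mod 3 = 1 ✓, 19 mod 4 = 3 ✓.

x ≡ 19 (mod 60).


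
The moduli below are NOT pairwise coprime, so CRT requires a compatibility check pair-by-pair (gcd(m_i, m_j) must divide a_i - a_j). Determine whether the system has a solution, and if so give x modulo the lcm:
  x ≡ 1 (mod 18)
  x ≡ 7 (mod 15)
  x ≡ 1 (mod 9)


Moduli 18, 15, 9 are not pairwise coprime, so CRT works modulo lcm(m_i) when all pairwise compatibility conditions hold.
Pairwise compatibility: gcd(m_i, m_j) must divide a_i - a_j for every pair.
Merge one congruence at a time:
  Start: x ≡ 1 (mod 18).
  Combine with x ≡ 7 (mod 15): gcd(18, 15) = 3; 7 - 1 = 6, which IS divisible by 3, so compatible.
    Write x = 1 + 18·t and substitute into x ≡ 7 (mod 15): 18·t ≡ 7 − 1 = 6 (mod 15).
    Divide the congruence (and modulus) by g = 3: 6·t ≡ 2 (mod 5).
    Reduce coefficients mod 5: 1·t ≡ 2 (mod 5).
    So t ≡ 2 (mod 5).
    Then x = 1 + 18·2 = 37, valid modulo lcm(18, 15) = 90: x ≡ 37 (mod 90).
  Combine with x ≡ 1 (mod 9): gcd(90, 9) = 9; 1 - 37 = -36, which IS divisible by 9, so compatible.
    Write x = 37 + 90·t and substitute into x ≡ 1 (mod 9): 90·t ≡ 1 − 37 = -36 (mod 9).
    Divide the congruence (and modulus) by g = 9: 10·t ≡ -4 (mod 1).
    Modulo 1 every t works; take t = 0.
    Then x = 37 + 90·0 = 37, valid modulo lcm(90, 9) = 90: x ≡ 37 (mod 90).
Verify: 37 mod 18 = 1, 37 mod 15 = 7, 37 mod 9 = 1.

x ≡ 37 (mod 90).


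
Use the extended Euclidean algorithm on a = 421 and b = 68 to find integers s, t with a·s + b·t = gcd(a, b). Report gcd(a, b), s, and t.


Euclidean algorithm on (421, 68) — divide until remainder is 0:
  421 = 6 · 68 + 13
  68 = 5 · 13 + 3
  13 = 4 · 3 + 1
  3 = 3 · 1 + 0
gcd(421, 68) = 1.
Track Bezout coefficients alongside the remainders: start with r₀ = 421 = a·1 + b·0 (s = 1, t = 0) and r₁ = 68 = a·0 + b·1 (s = 0, t = 1); each new remainder r_{k+1} = r_{k-1} − q_k·r_k inherits s_{k+1} = s_{k-1} − q_k·s_k, t_{k+1} = t_{k-1} − q_k·t_k, so r_k = a·s_k + b·t_k at every step:
  q = 6: r = 13, s = 1 − 6·0 = 1, t = 0 − 6·1 = -6  (check: 421·1 + 68·(-6) = 13)
  q = 5: r = 3, s = 0 − 5·1 = -5, t = 1 − 5·(-6) = 31  (check: 421·(-5) + 68·31 = 3)
  q = 4: r = 1, s = 1 − 4·(-5) = 21, t = -6 − 4·31 = -130  (check: 421·21 + 68·(-130) = 1)
The row with r = 1 (the gcd) gives the Bezout coefficients s = 21, t = -130.
Result: 421 · (21) + 68 · (-130) = 1.

gcd(421, 68) = 1; s = 21, t = -130 (check: 421·21 + 68·(-130) = 1).


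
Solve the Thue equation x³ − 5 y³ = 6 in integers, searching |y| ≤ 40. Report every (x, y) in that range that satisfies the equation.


The equation is x³ - 5y³ = 6. For fixed y, x³ = 5·y³ + 6, so a solution requires the RHS to be a perfect cube.
Strategy: iterate y from -40 to 40, compute RHS = 5·y³ + 6, and check whether it is a (positive or negative) perfect cube.
Check small values of y:
  y = 0: RHS = 6 is not a perfect cube.
  y = 1: RHS = 11 is not a perfect cube.
  y = -1: RHS = 1 = (1)³ ⇒ x = 1 works.
  y = 2: RHS = 46 is not a perfect cube.
  y = -2: RHS = -34 is not a perfect cube.
  y = 3: RHS = 141 is not a perfect cube.
  y = -3: RHS = -129 is not a perfect cube.
Continuing the search up to |y| = 40 finds no further solutions beyond those listed.
Collected solutions: (1, -1).

Solutions (with |y| ≤ 40): (1, -1).


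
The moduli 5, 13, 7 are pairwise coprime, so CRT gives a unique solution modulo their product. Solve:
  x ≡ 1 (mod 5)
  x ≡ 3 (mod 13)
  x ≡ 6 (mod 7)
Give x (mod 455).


Moduli 5, 13, 7 are pairwise coprime; by CRT there is a unique solution modulo M = 5 · 13 · 7 = 455.
Solve pairwise, accumulating the modulus:
  Start with x ≡ 1 (mod 5).
  Combine with x ≡ 3 (mod 13): since gcd(5, 13) = 1, we get a unique residue mod 65.
    Write x = 1 + 5·t and substitute into x ≡ 3 (mod 13): 5·t ≡ 3 − 1 = 2 (mod 13).
    The inverse of 5 mod 13 is 8 (since 5·8 = 40 = 3·13 + 1), so t ≡ 8·2 = 16 ≡ 3 (mod 13).
    Then x = 1 + 5·3 = 16, valid modulo lcm(5, 13) = 65: x ≡ 16 (mod 65).
  Combine with x ≡ 6 (mod 7): since gcd(65, 7) = 1, we get a unique residue mod 455.
    Write x = 16 + 65·t and substitute into x ≡ 6 (mod 7): 65·t ≡ 6 − 16 = -10 (mod 7).
    Reduce coefficients mod 7: 2·t ≡ 4 (mod 7).
    The inverse of 2 mod 7 is 4 (since 2·4 = 8 = 1·7 + 1), so t ≡ 4·4 = 16 ≡ 2 (mod 7).
    Then x = 16 + 65·2 = 146, valid modulo lcm(65, 7) = 455: x ≡ 146 (mod 455).
Verify: 146 mod 5 = 1 ✓, 146 mod 13 = 3 ✓, 146 mod 7 = 6 ✓.

x ≡ 146 (mod 455).


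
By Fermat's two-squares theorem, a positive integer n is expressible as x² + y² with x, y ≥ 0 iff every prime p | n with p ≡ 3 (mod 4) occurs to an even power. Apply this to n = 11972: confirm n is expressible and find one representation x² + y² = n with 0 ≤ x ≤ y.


Step 1: Factor n = 11972 = 2^2 · 41 · 73.
Step 2: Check the mod-4 condition on each prime factor: 2 = 2 (special); 41 ≡ 1 (mod 4), exponent 1; 73 ≡ 1 (mod 4), exponent 1.
All primes ≡ 3 (mod 4) appear to even exponent (or don't appear), so by the two-squares theorem n IS expressible as a sum of two squares.
Step 3: Build a representation. Group n = k² · m with k = 2 and m = 41 · 73 = 2993 (a product of primes ≡ 1 (mod 4)); a representation of m scales to one of n via (k·x)² + (k·y)² = k²(x² + y²). Each prime p ≡ 1 (mod 4) is itself a sum of two squares; find a² by testing p − a² for a perfect square:
  41: 41 − 1² = 40, 41 − 2² = 37, 41 − 3² = 32, 41 − 4² = 25 = 5² ⇒ 41 = 4² + 5².
  73: 73 − 1² = 72, 73 − 2² = 69, 73 − 3² = 64 = 8² ⇒ 73 = 3² + 8².
  Combine using the Brahmagupta–Fibonacci identity (a² + b²)(c² + d²) = (ac − bd)² + (ad + bc)² = (ac + bd)² + (ad − bc)²:
  41 · 73 = 2993: from (4² + 5²)(3² + 8²), take (4·3 − 5·8, 4·8 + 5·3) = (12 − 40, 32 + 15) = (-28, 47); dropping signs (only squares matter) gives (28, 47); check 28² + 47² = 784 + 2209 = 2993 ✓.
  Scale by k = 2: (2·28, 2·47) = (56, 94).
Step 4: Order so x ≤ y and verify: 56² + 94² = 3136 + 8836 = 11972 = n. ✓

n = 11972 = 56² + 94² (one valid representation with x ≤ y).


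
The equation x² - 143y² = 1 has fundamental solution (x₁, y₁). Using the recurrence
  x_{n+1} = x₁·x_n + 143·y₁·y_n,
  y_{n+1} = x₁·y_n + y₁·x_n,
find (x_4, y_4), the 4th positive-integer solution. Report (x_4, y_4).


Step 1: Find the fundamental solution (x₁, y₁) of x² - 143y² = 1.
  Expand √143 as a continued fraction. a₀ = ⌊√143⌋ = 11; iterate m_{k+1} = d_k·a_k − m_k, d_{k+1} = (143 − m_{k+1}²)/d_k, a_{k+1} = ⌊(a₀ + m_{k+1})/d_{k+1}⌋ (starting m₀ = 0, d₀ = 1), with convergents p_k = a_k·p_{k-1} + p_{k-2}, q_k = a_k·q_{k-1} + q_{k-2} (p₋₁ = 1, q₋₁ = 0):
  k = 0: a₀ = 11; p₀/q₀ = 11/1; p₀² − 143·q₀² = 121 − 143 = -22.
  k = 1: m = 11, d = 22, a = ⌊(11 + 11)/22⌋ = 1; p/q = (1·11 + 1)/(1·1 + 0) = 12/1; p² − 143·q² = 144 − 143 = 1.
  The first convergent with p² − 143·q² = 1 gives the fundamental solution (x₁, y₁) = (12, 1).
Step 2: Apply the recurrence (x_{n+1}, y_{n+1}) = (x₁x_n + 143y₁y_n, x₁y_n + y₁x_n) repeatedly.
  From (x_1, y_1) = (12, 1): x_2 = 12·12 + 143·1·1 = 287; y_2 = 12·1 + 1·12 = 24.
  From (x_2, y_2) = (287, 24): x_3 = 12·287 + 143·1·24 = 6876; y_3 = 12·24 + 1·287 = 575.
  From (x_3, y_3) = (6876, 575): x_4 = 12·6876 + 143·1·575 = 164737; y_4 = 12·575 + 1·6876 = 13776.
Step 3: Verify x_4² - 143·y_4² = 27138279169 - 27138279168 = 1 (should be 1). ✓

(x_1, y_1) = (12, 1); (x_4, y_4) = (164737, 13776).


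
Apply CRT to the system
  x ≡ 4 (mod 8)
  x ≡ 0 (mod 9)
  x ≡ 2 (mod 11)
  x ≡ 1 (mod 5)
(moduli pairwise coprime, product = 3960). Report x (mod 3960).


Product of moduli M = 8 · 9 · 11 · 5 = 3960.
Merge one congruence at a time:
  Start: x ≡ 4 (mod 8).
  Combine with x ≡ 0 (mod 9); new modulus lcm = 72.
    Write x = 4 + 8·t and substitute into x ≡ 0 (mod 9): 8·t ≡ 0 − 4 = -4 (mod 9).
    Reduce coefficients mod 9: 8·t ≡ 5 (mod 9).
    The inverse of 8 mod 9 is 8 (since 8·8 = 64 = 7·9 + 1), so t ≡ 8·5 = 40 ≡ 4 (mod 9).
    Then x = 4 + 8·4 = 36, valid modulo lcm(8, 9) = 72: x ≡ 36 (mod 72).
  Combine with x ≡ 2 (mod 11); new modulus lcm = 792.
    Write x = 36 + 72·t and substitute into x ≡ 2 (mod 11): 72·t ≡ 2 − 36 = -34 (mod 11).
    Reduce coefficients mod 11: 6·t ≡ 10 (mod 11).
    The inverse of 6 mod 11 is 2 (since 6·2 = 12 = 1·11 + 1), so t ≡ 2·10 = 20 ≡ 9 (mod 11).
    Then x = 36 + 72·9 = 684, valid modulo lcm(72, 11) = 792: x ≡ 684 (mod 792).
  Combine with x ≡ 1 (mod 5); new modulus lcm = 3960.
    Write x = 684 + 792·t and substitute into x ≡ 1 (mod 5): 792·t ≡ 1 − 684 = -683 (mod 5).
    Reduce coefficients mod 5: 2·t ≡ 2 (mod 5).
    The inverse of 2 mod 5 is 3 (since 2·3 = 6 = 1·5 + 1), so t ≡ 3·2 = 6 ≡ 1 (mod 5).
    Then x = 684 + 792·1 = 1476, valid modulo lcm(792, 5) = 3960: x ≡ 1476 (mod 3960).
Verify against each original: 1476 mod 8 = 4, 1476 mod 9 = 0, 1476 mod 11 = 2, 1476 mod 5 = 1.

x ≡ 1476 (mod 3960).


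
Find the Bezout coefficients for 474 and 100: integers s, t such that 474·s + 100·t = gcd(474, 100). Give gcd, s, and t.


Euclidean algorithm on (474, 100) — divide until remainder is 0:
  474 = 4 · 100 + 74
  100 = 1 · 74 + 26
  74 = 2 · 26 + 22
  26 = 1 · 22 + 4
  22 = 5 · 4 + 2
  4 = 2 · 2 + 0
gcd(474, 100) = 2.
Track Bezout coefficients alongside the remainders: start with r₀ = 474 = a·1 + b·0 (s = 1, t = 0) and r₁ = 100 = a·0 + b·1 (s = 0, t = 1); each new remainder r_{k+1} = r_{k-1} − q_k·r_k inherits s_{k+1} = s_{k-1} − q_k·s_k, t_{k+1} = t_{k-1} − q_k·t_k, so r_k = a·s_k + b·t_k at every step:
  q = 4: r = 74, s = 1 − 4·0 = 1, t = 0 − 4·1 = -4  (check: 474·1 + 100·(-4) = 74)
  q = 1: r = 26, s = 0 − 1·1 = -1, t = 1 − 1·(-4) = 5  (check: 474·(-1) + 100·5 = 26)
  q = 2: r = 22, s = 1 − 2·(-1) = 3, t = -4 − 2·5 = -14  (check: 474·3 + 100·(-14) = 22)
  q = 1: r = 4, s = -1 − 1·3 = -4, t = 5 − 1·(-14) = 19  (check: 474·(-4) + 100·19 = 4)
  q = 5: r = 2, s = 3 − 5·(-4) = 23, t = -14 − 5·19 = -109  (check: 474·23 + 100·(-109) = 2)
The row with r = 2 (the gcd) gives the Bezout coefficients s = 23, t = -109.
Result: 474 · (23) + 100 · (-109) = 2.

gcd(474, 100) = 2; s = 23, t = -109 (check: 474·23 + 100·(-109) = 2).


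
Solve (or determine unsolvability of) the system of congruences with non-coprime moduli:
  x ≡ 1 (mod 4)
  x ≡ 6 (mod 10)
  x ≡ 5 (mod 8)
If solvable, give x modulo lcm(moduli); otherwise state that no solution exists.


Moduli 4, 10, 8 are not pairwise coprime, so CRT works modulo lcm(m_i) when all pairwise compatibility conditions hold.
Pairwise compatibility: gcd(m_i, m_j) must divide a_i - a_j for every pair.
Merge one congruence at a time:
  Start: x ≡ 1 (mod 4).
  Combine with x ≡ 6 (mod 10): gcd(4, 10) = 2, and 6 - 1 = 5 is NOT divisible by 2.
    ⇒ system is inconsistent (no integer solution).

No solution (the system is inconsistent).


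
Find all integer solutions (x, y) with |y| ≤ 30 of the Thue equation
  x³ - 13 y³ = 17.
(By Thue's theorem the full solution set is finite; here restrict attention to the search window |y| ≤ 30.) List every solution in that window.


The equation is x³ - 13y³ = 17. For fixed y, x³ = 13·y³ + 17, so a solution requires the RHS to be a perfect cube.
Strategy: iterate y from -30 to 30, compute RHS = 13·y³ + 17, and check whether it is a (positive or negative) perfect cube.
Check small values of y:
  y = 0: RHS = 17 is not a perfect cube.
  y = 1: RHS = 30 is not a perfect cube.
  y = -1: RHS = 4 is not a perfect cube.
  y = 2: RHS = 121 is not a perfect cube.
  y = -2: RHS = -87 is not a perfect cube.
  y = 3: RHS = 368 is not a perfect cube.
  y = -3: RHS = -334 is not a perfect cube.
Continuing the search up to |y| = 30 finds no solutions either.
No (x, y) in the scanned range satisfies the equation.

No integer solutions with |y| ≤ 30.


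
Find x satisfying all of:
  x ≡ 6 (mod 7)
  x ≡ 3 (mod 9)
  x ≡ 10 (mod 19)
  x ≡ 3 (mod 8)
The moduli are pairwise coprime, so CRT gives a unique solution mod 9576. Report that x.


Product of moduli M = 7 · 9 · 19 · 8 = 9576.
Merge one congruence at a time:
  Start: x ≡ 6 (mod 7).
  Combine with x ≡ 3 (mod 9); new modulus lcm = 63.
    Write x = 6 + 7·t and substitute into x ≡ 3 (mod 9): 7·t ≡ 3 − 6 = -3 (mod 9).
    Reduce coefficients mod 9: 7·t ≡ 6 (mod 9).
    The inverse of 7 mod 9 is 4 (since 7·4 = 28 = 3·9 + 1), so t ≡ 4·6 = 24 ≡ 6 (mod 9).
    Then x = 6 + 7·6 = 48, valid modulo lcm(7, 9) = 63: x ≡ 48 (mod 63).
  Combine with x ≡ 10 (mod 19); new modulus lcm = 1197.
    Write x = 48 + 63·t and substitute into x ≡ 10 (mod 19): 63·t ≡ 10 − 48 = -38 (mod 19).
    Reduce coefficients mod 19: 6·t ≡ 0 (mod 19).
    The inverse of 6 mod 19 is 16 (since 6·16 = 96 = 5·19 + 1), so t ≡ 16·0 = 0 ≡ 0 (mod 19).
    Then x = 48 + 63·0 = 48, valid modulo lcm(63, 19) = 1197: x ≡ 48 (mod 1197).
  Combine with x ≡ 3 (mod 8); new modulus lcm = 9576.
    Write x = 48 + 1197·t and substitute into x ≡ 3 (mod 8): 1197·t ≡ 3 − 48 = -45 (mod 8).
    Reduce coefficients mod 8: 5·t ≡ 3 (mod 8).
    The inverse of 5 mod 8 is 5 (since 5·5 = 25 = 3·8 + 1), so t ≡ 5·3 = 15 ≡ 7 (mod 8).
    Then x = 48 + 1197·7 = 8427, valid modulo lcm(1197, 8) = 9576: x ≡ 8427 (mod 9576).
Verify against each original: 8427 mod 7 = 6, 8427 mod 9 = 3, 8427 mod 19 = 10, 8427 mod 8 = 3.

x ≡ 8427 (mod 9576).


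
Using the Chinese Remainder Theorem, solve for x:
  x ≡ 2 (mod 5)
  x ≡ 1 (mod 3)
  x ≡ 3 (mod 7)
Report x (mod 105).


Moduli 5, 3, 7 are pairwise coprime; by CRT there is a unique solution modulo M = 5 · 3 · 7 = 105.
Solve pairwise, accumulating the modulus:
  Start with x ≡ 2 (mod 5).
  Combine with x ≡ 1 (mod 3): since gcd(5, 3) = 1, we get a unique residue mod 15.
    Write x = 2 + 5·t and substitute into x ≡ 1 (mod 3): 5·t ≡ 1 − 2 = -1 (mod 3).
    Reduce coefficients mod 3: 2·t ≡ 2 (mod 3).
    The inverse of 2 mod 3 is 2 (since 2·2 = 4 = 1·3 + 1), so t ≡ 2·2 = 4 ≡ 1 (mod 3).
    Then x = 2 + 5·1 = 7, valid modulo lcm(5, 3) = 15: x ≡ 7 (mod 15).
  Combine with x ≡ 3 (mod 7): since gcd(15, 7) = 1, we get a unique residue mod 105.
    Write x = 7 + 15·t and substitute into x ≡ 3 (mod 7): 15·t ≡ 3 − 7 = -4 (mod 7).
    Reduce coefficients mod 7: 1·t ≡ 3 (mod 7).
    So t ≡ 3 (mod 7).
    Then x = 7 + 15·3 = 52, valid modulo lcm(15, 7) = 105: x ≡ 52 (mod 105).
Verify: 52 mod 5 = 2 ✓, 52 mod 3 = 1 ✓, 52 mod 7 = 3 ✓.

x ≡ 52 (mod 105).


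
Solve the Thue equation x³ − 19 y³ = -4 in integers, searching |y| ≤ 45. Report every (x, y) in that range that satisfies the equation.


The equation is x³ - 19y³ = -4. For fixed y, x³ = 19·y³ − 4, so a solution requires the RHS to be a perfect cube.
Strategy: iterate y from -45 to 45, compute RHS = 19·y³ − 4, and check whether it is a (positive or negative) perfect cube.
Check small values of y:
  y = 0: RHS = -4 is not a perfect cube.
  y = 1: RHS = 15 is not a perfect cube.
  y = -1: RHS = -23 is not a perfect cube.
  y = 2: RHS = 148 is not a perfect cube.
  y = -2: RHS = -156 is not a perfect cube.
  y = 3: RHS = 509 is not a perfect cube.
  y = -3: RHS = -517 is not a perfect cube.
Continuing the search up to |y| = 45 finds no solutions either.
No (x, y) in the scanned range satisfies the equation.

No integer solutions with |y| ≤ 45.


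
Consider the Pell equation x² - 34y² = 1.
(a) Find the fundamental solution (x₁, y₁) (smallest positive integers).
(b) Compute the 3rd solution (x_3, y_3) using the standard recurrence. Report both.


Step 1: Find the fundamental solution (x₁, y₁) of x² - 34y² = 1.
  Expand √34 as a continued fraction. a₀ = ⌊√34⌋ = 5; iterate m_{k+1} = d_k·a_k − m_k, d_{k+1} = (34 − m_{k+1}²)/d_k, a_{k+1} = ⌊(a₀ + m_{k+1})/d_{k+1}⌋ (starting m₀ = 0, d₀ = 1), with convergents p_k = a_k·p_{k-1} + p_{k-2}, q_k = a_k·q_{k-1} + q_{k-2} (p₋₁ = 1, q₋₁ = 0):
  k = 0: a₀ = 5; p₀/q₀ = 5/1; p₀² − 34·q₀² = 25 − 34 = -9.
  k = 1: m = 5, d = 9, a = ⌊(5 + 5)/9⌋ = 1; p/q = (1·5 + 1)/(1·1 + 0) = 6/1; p² − 34·q² = 36 − 34 = 2.
  k = 2: m = 4, d = 2, a = ⌊(5 + 4)/2⌋ = 4; p/q = (4·6 + 5)/(4·1 + 1) = 29/5; p² − 34·q² = 841 − 850 = -9.
  k = 3: m = 4, d = 9, a = ⌊(5 + 4)/9⌋ = 1; p/q = (1·29 + 6)/(1·5 + 1) = 35/6; p² − 34·q² = 1225 − 1224 = 1.
  The first convergent with p² − 34·q² = 1 gives the fundamental solution (x₁, y₁) = (35, 6).
Step 2: Apply the recurrence (x_{n+1}, y_{n+1}) = (x₁x_n + 34y₁y_n, x₁y_n + y₁x_n) repeatedly.
  From (x_1, y_1) = (35, 6): x_2 = 35·35 + 34·6·6 = 2449; y_2 = 35·6 + 6·35 = 420.
  From (x_2, y_2) = (2449, 420): x_3 = 35·2449 + 34·6·420 = 171395; y_3 = 35·420 + 6·2449 = 29394.
Step 3: Verify x_3² - 34·y_3² = 29376246025 - 29376246024 = 1 (should be 1). ✓

(x_1, y_1) = (35, 6); (x_3, y_3) = (171395, 29394).


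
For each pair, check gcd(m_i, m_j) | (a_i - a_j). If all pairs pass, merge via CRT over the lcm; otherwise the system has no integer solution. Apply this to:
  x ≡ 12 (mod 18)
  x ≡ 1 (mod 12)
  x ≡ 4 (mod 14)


Moduli 18, 12, 14 are not pairwise coprime, so CRT works modulo lcm(m_i) when all pairwise compatibility conditions hold.
Pairwise compatibility: gcd(m_i, m_j) must divide a_i - a_j for every pair.
Merge one congruence at a time:
  Start: x ≡ 12 (mod 18).
  Combine with x ≡ 1 (mod 12): gcd(18, 12) = 6, and 1 - 12 = -11 is NOT divisible by 6.
    ⇒ system is inconsistent (no integer solution).

No solution (the system is inconsistent).


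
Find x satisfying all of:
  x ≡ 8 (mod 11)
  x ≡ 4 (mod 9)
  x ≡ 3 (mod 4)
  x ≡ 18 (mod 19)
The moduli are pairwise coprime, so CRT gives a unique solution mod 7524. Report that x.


Product of moduli M = 11 · 9 · 4 · 19 = 7524.
Merge one congruence at a time:
  Start: x ≡ 8 (mod 11).
  Combine with x ≡ 4 (mod 9); new modulus lcm = 99.
    Write x = 8 + 11·t and substitute into x ≡ 4 (mod 9): 11·t ≡ 4 − 8 = -4 (mod 9).
    Reduce coefficients mod 9: 2·t ≡ 5 (mod 9).
    The inverse of 2 mod 9 is 5 (since 2·5 = 10 = 1·9 + 1), so t ≡ 5·5 = 25 ≡ 7 (mod 9).
    Then x = 8 + 11·7 = 85, valid modulo lcm(11, 9) = 99: x ≡ 85 (mod 99).
  Combine with x ≡ 3 (mod 4); new modulus lcm = 396.
    Write x = 85 + 99·t and substitute into x ≡ 3 (mod 4): 99·t ≡ 3 − 85 = -82 (mod 4).
    Reduce coefficients mod 4: 3·t ≡ 2 (mod 4).
    The inverse of 3 mod 4 is 3 (since 3·3 = 9 = 2·4 + 1), so t ≡ 3·2 = 6 ≡ 2 (mod 4).
    Then x = 85 + 99·2 = 283, valid modulo lcm(99, 4) = 396: x ≡ 283 (mod 396).
  Combine with x ≡ 18 (mod 19); new modulus lcm = 7524.
    Write x = 283 + 396·t and substitute into x ≡ 18 (mod 19): 396·t ≡ 18 − 283 = -265 (mod 19).
    Reduce coefficients mod 19: 16·t ≡ 1 (mod 19).
    The inverse of 16 mod 19 is 6 (since 16·6 = 96 = 5·19 + 1), so t ≡ 6·1 = 6 ≡ 6 (mod 19).
    Then x = 283 + 396·6 = 2659, valid modulo lcm(396, 19) = 7524: x ≡ 2659 (mod 7524).
Verify against each original: 2659 mod 11 = 8, 2659 mod 9 = 4, 2659 mod 4 = 3, 2659 mod 19 = 18.

x ≡ 2659 (mod 7524).


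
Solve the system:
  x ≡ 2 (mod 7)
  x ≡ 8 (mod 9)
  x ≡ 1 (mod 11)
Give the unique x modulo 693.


Moduli 7, 9, 11 are pairwise coprime; by CRT there is a unique solution modulo M = 7 · 9 · 11 = 693.
Solve pairwise, accumulating the modulus:
  Start with x ≡ 2 (mod 7).
  Combine with x ≡ 8 (mod 9): since gcd(7, 9) = 1, we get a unique residue mod 63.
    Write x = 2 + 7·t and substitute into x ≡ 8 (mod 9): 7·t ≡ 8 − 2 = 6 (mod 9).
    The inverse of 7 mod 9 is 4 (since 7·4 = 28 = 3·9 + 1), so t ≡ 4·6 = 24 ≡ 6 (mod 9).
    Then x = 2 + 7·6 = 44, valid modulo lcm(7, 9) = 63: x ≡ 44 (mod 63).
  Combine with x ≡ 1 (mod 11): since gcd(63, 11) = 1, we get a unique residue mod 693.
    Write x = 44 + 63·t and substitute into x ≡ 1 (mod 11): 63·t ≡ 1 − 44 = -43 (mod 11).
    Reduce coefficients mod 11: 8·t ≡ 1 (mod 11).
    The inverse of 8 mod 11 is 7 (since 8·7 = 56 = 5·11 + 1), so t ≡ 7·1 = 7 ≡ 7 (mod 11).
    Then x = 44 + 63·7 = 485, valid modulo lcm(63, 11) = 693: x ≡ 485 (mod 693).
Verify: 485 mod 7 = 2 ✓, 485 mod 9 = 8 ✓, 485 mod 11 = 1 ✓.

x ≡ 485 (mod 693).


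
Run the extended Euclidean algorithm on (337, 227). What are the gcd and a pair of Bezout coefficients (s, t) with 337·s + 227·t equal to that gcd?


Euclidean algorithm on (337, 227) — divide until remainder is 0:
  337 = 1 · 227 + 110
  227 = 2 · 110 + 7
  110 = 15 · 7 + 5
  7 = 1 · 5 + 2
  5 = 2 · 2 + 1
  2 = 2 · 1 + 0
gcd(337, 227) = 1.
Track Bezout coefficients alongside the remainders: start with r₀ = 337 = a·1 + b·0 (s = 1, t = 0) and r₁ = 227 = a·0 + b·1 (s = 0, t = 1); each new remainder r_{k+1} = r_{k-1} − q_k·r_k inherits s_{k+1} = s_{k-1} − q_k·s_k, t_{k+1} = t_{k-1} − q_k·t_k, so r_k = a·s_k + b·t_k at every step:
  q = 1: r = 110, s = 1 − 1·0 = 1, t = 0 − 1·1 = -1  (check: 337·1 + 227·(-1) = 110)
  q = 2: r = 7, s = 0 − 2·1 = -2, t = 1 − 2·(-1) = 3  (check: 337·(-2) + 227·3 = 7)
  q = 15: r = 5, s = 1 − 15·(-2) = 31, t = -1 − 15·3 = -46  (check: 337·31 + 227·(-46) = 5)
  q = 1: r = 2, s = -2 − 1·31 = -33, t = 3 − 1·(-46) = 49  (check: 337·(-33) + 227·49 = 2)
  q = 2: r = 1, s = 31 − 2·(-33) = 97, t = -46 − 2·49 = -144  (check: 337·97 + 227·(-144) = 1)
The row with r = 1 (the gcd) gives the Bezout coefficients s = 97, t = -144.
Result: 337 · (97) + 227 · (-144) = 1.

gcd(337, 227) = 1; s = 97, t = -144 (check: 337·97 + 227·(-144) = 1).
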